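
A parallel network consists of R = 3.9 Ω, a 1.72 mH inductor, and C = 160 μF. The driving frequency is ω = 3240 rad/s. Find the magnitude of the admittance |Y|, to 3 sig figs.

425 mS

X_L = ωL = 5.57 Ω
X_C = 1/(ωC) = 1.93 Ω
Parallel: admittances add. Y = 1/R + 1/(jωL) + jωC
Y = (0.256 + j0.339) S
|Y| = 0.425 S → |Z| = 1/|Y| = 2.35 Ω, ∠Z = −∠Y = -52.9°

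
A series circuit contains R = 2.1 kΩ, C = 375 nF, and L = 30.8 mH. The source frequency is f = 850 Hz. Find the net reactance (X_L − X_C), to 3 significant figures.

ω = 2πf = 5341 rad/s
X_L = ωL = 164 Ω
X_C = 1/(ωC) = 499 Ω
X = 164 − 499 = -335 Ω

-335 Ω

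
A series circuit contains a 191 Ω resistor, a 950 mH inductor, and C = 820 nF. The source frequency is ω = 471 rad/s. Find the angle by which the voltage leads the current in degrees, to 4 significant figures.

-84.90°

X_L = ωL = 447.4 Ω
X_C = 1/(ωC) = 2589 Ω
Net reactance X = X_L − X_C = -2142 Ω
Z = 191.0 − j2142 Ω
|Z| = √(191.0² + 2142²) = 2150 Ω
∠Z = arctan(-2142/191.0) = -84.90°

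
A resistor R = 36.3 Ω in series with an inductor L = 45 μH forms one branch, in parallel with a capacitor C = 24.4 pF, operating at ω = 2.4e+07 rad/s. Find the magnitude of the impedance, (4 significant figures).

X_L = ωL = 1080 Ω
X_C = 1/(ωC) = 1708 Ω
Branch 1 (R+jX_L): Z₁ = 36.30 + j1080 Ω, |Z₁| = 1081 Ω
Branch 2 (−jX_C): Z₂ = −j1708 Ω
Parallel: Z = Z₁Z₂/(Z₁+Z₂), |Z| = 2935 Ω, ∠Z = 84.76°

2935 Ω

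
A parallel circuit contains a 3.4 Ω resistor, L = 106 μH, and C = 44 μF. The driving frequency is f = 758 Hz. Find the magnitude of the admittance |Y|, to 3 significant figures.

ω = 2πf = 4763 rad/s
X_L = ωL = 0.505 Ω
X_C = 1/(ωC) = 4.77 Ω
Parallel: admittances add. Y = 1/R + 1/(jωL) + jωC
Y = (0.294 − j1.77) S
|Y| = 1.80 S → |Z| = 1/|Y| = 0.557 Ω, ∠Z = −∠Y = 80.6°

1.80 S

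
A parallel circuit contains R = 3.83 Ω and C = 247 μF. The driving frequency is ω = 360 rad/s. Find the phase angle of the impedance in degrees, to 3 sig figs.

-18.8°

X_C = 1/(ωC) = 11.2 Ω
Parallel: admittances add. Y = 1/R + jωC
Y = (0.261 + j0.0889) S
|Y| = 0.276 S → |Z| = 1/|Y| = 3.63 Ω, ∠Z = −∠Y = -18.8°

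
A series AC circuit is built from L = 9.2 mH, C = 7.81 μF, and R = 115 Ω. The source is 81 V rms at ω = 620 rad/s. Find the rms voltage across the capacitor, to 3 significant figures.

X_L = ωL = 5.70 Ω
X_C = 1/(ωC) = 207 Ω
Net reactance X = X_L − X_C = -201 Ω
Z = 115 − j201 Ω
|Z| = √(115² + 201²) = 231 Ω
I = V/|Z| = 350 mA
V_C = I·|Z_C| = 0.350 × 207 = 72.3 V

72.3 V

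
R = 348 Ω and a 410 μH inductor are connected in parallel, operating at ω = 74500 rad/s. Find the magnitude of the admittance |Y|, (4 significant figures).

X_L = ωL = 30.54 Ω
Parallel: admittances add. Y = 1/R + 1/(jωL)
Y = (0.002874 − j0.03274) S
|Y| = 0.03286 S → |Z| = 1/|Y| = 30.43 Ω, ∠Z = −∠Y = 84.98°

32.86 mS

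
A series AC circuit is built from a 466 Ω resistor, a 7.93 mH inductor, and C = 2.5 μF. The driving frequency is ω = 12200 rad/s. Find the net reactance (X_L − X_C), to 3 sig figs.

64.0 Ω

X_L = ωL = 96.7 Ω
X_C = 1/(ωC) = 32.8 Ω
X = 96.7 − 32.8 = 64.0 Ω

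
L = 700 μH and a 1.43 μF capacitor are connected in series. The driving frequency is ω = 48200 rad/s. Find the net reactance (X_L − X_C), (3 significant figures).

X_L = ωL = 33.7 Ω
X_C = 1/(ωC) = 14.5 Ω
X = 33.7 − 14.5 = 19.2 Ω

19.2 Ω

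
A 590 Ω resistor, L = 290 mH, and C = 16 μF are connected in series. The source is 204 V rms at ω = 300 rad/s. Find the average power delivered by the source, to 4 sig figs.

67.67 W

X_L = ωL = 87.00 Ω
X_C = 1/(ωC) = 208.3 Ω
Net reactance X = X_L − X_C = -121.3 Ω
Z = 590.0 − j121.3 Ω
|Z| = √(590.0² + 121.3²) = 602.3 Ω
∠Z = arctan(-121.3/590.0) = -11.62°
I = V/|Z| = 338.7 mA
P = VI cos φ = 204 × 0.3387 × cos(-11.62°) = 67.67 W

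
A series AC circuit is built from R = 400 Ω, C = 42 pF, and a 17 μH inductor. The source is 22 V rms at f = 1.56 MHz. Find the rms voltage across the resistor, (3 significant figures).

ω = 2πf = 9.802e+06 rad/s
X_L = ωL = 167 Ω
X_C = 1/(ωC) = 2430 Ω
Net reactance X = X_L − X_C = -2260 Ω
Z = 400 − j2260 Ω
|Z| = √(400² + 2260²) = 2300 Ω
I = V/|Z| = 9.58 mA
V_R = I·|Z_R| = 0.00958 × 400 = 3.83 V

3.83 V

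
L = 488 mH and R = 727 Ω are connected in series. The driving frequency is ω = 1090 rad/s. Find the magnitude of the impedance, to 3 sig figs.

901 Ω

X_L = ωL = 532 Ω
Z = 727 + j532 Ω
|Z| = √(727² + 532²) = 901 Ω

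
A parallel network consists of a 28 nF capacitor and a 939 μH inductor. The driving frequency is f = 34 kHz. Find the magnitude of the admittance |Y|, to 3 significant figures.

996 μS

ω = 2πf = 213600 rad/s
X_L = ωL = 201 Ω
X_C = 1/(ωC) = 167 Ω
Parallel: admittances add. Y = 1/(jωL) + jωC
Y = (0 + j0.000996) S
|Y| = 0.000996 S → |Z| = 1/|Y| = 1000 Ω, ∠Z = −∠Y = -90.0°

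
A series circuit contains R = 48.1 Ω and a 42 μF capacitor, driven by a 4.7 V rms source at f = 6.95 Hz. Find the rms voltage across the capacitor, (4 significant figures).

ω = 2πf = 43.67 rad/s
X_C = 1/(ωC) = 545.2 Ω
Z = 48.10 − j545.2 Ω
|Z| = √(48.10² + 545.2²) = 547.4 Ω
I = V/|Z| = 8.587 mA
V_C = I·|Z_C| = 0.008587 × 545.2 = 4.682 V

4.682 V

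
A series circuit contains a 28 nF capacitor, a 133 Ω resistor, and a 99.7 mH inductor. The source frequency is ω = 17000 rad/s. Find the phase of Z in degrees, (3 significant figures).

X_L = ωL = 1690 Ω
X_C = 1/(ωC) = 2100 Ω
Net reactance X = X_L − X_C = -406 Ω
Z = 133 − j406 Ω
|Z| = √(133² + 406²) = 427 Ω
∠Z = arctan(-406/133) = -71.9°

-71.9°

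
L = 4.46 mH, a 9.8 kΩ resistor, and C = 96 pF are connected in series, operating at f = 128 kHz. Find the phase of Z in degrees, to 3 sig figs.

-43.7°

ω = 2πf = 804200 rad/s
X_L = ωL = 3590 Ω
X_C = 1/(ωC) = 13000 Ω
Net reactance X = X_L − X_C = -9370 Ω
Z = 9800 − j9370 Ω
|Z| = √(9800² + 9370²) = 13600 Ω
∠Z = arctan(-9370/9800) = -43.7°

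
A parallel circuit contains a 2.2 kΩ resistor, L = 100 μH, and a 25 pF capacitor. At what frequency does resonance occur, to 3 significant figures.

3.18 MHz

ω₀ = 1/√(LC) = 1/√(0.0001 × 2.5e-11) = 2e+07 rad/s
f₀ = ω₀/(2π) = 3.18 MHz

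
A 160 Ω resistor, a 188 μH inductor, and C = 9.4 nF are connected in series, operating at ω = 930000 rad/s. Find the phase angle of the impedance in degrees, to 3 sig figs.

20.7°

X_L = ωL = 175 Ω
X_C = 1/(ωC) = 114 Ω
Net reactance X = X_L − X_C = 60.4 Ω
Z = 160 + j60.4 Ω
|Z| = √(160² + 60.4²) = 171 Ω
∠Z = arctan(60.4/160) = 20.7°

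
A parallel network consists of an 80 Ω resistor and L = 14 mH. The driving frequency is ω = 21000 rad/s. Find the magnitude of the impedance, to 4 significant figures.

77.19 Ω

X_L = ωL = 294.0 Ω
Parallel: admittances add. Y = 1/R + 1/(jωL)
Y = (0.01250 − j0.003401) S
|Y| = 0.01295 S → |Z| = 1/|Y| = 77.19 Ω, ∠Z = −∠Y = 15.22°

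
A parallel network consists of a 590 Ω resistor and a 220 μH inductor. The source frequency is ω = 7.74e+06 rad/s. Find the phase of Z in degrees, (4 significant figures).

X_L = ωL = 1703 Ω
Parallel: admittances add. Y = 1/R + 1/(jωL)
Y = (0.001695 − j0.0005873) S
|Y| = 0.001794 S → |Z| = 1/|Y| = 557.5 Ω, ∠Z = −∠Y = 19.11°

19.11°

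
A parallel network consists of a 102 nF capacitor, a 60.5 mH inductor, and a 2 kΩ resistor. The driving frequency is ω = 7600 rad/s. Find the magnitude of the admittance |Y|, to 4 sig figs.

X_L = ωL = 459.8 Ω
X_C = 1/(ωC) = 1290 Ω
Parallel: admittances add. Y = 1/R + 1/(jωL) + jωC
Y = (0.0005000 − j0.001400) S
|Y| = 0.001486 S → |Z| = 1/|Y| = 672.8 Ω, ∠Z = −∠Y = 70.34°

1.486 mS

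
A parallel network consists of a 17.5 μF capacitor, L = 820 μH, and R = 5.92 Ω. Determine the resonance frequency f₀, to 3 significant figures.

ω₀ = 1/√(LC) = 1/√(0.00082 × 1.75e-05) = 8348 rad/s
f₀ = ω₀/(2π) = 1.33 kHz

1.33 kHz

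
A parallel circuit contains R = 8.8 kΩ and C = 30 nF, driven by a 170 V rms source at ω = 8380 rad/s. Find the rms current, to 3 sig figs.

X_C = 1/(ωC) = 3980 Ω
Parallel: admittances add. Y = 1/R + jωC
Y = (0.000114 + j0.000251) S
|Y| = 0.000276 S → |Z| = 1/|Y| = 3620 Ω, ∠Z = −∠Y = -65.7°
I = V/|Z| = 170/3620 = 46.9 mA

46.9 mA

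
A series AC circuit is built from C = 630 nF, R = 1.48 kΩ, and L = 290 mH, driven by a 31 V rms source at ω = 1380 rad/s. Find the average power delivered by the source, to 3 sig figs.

517 mW

X_L = ωL = 400 Ω
X_C = 1/(ωC) = 1150 Ω
Net reactance X = X_L − X_C = -750 Ω
Z = 1480 − j750 Ω
|Z| = √(1480² + 750²) = 1660 Ω
∠Z = arctan(-750/1480) = -26.9°
I = V/|Z| = 18.7 mA
P = VI cos φ = 31 × 0.0187 × cos(-26.9°) = 517 mW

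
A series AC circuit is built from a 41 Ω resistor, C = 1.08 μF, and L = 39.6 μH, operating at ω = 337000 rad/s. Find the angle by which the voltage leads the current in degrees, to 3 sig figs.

14.5°

X_L = ωL = 13.3 Ω
X_C = 1/(ωC) = 2.75 Ω
Net reactance X = X_L − X_C = 10.6 Ω
Z = 41.0 + j10.6 Ω
|Z| = √(41.0² + 10.6²) = 42.3 Ω
∠Z = arctan(10.6/41.0) = 14.5°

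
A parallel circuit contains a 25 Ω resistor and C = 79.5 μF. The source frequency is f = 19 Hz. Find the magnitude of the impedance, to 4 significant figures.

24.32 Ω

ω = 2πf = 119.4 rad/s
X_C = 1/(ωC) = 105.4 Ω
Parallel: admittances add. Y = 1/R + jωC
Y = (0.04000 + j0.009491) S
|Y| = 0.04111 S → |Z| = 1/|Y| = 24.32 Ω, ∠Z = −∠Y = -13.35°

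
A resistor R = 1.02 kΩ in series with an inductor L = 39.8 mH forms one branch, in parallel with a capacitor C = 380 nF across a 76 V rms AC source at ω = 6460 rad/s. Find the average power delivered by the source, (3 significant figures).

5.32 W

X_L = ωL = 257 Ω
X_C = 1/(ωC) = 407 Ω
Branch 1 (R+jX_L): Z₁ = 1020 + j257 Ω, |Z₁| = 1050 Ω
Branch 2 (−jX_C): Z₂ = −j407 Ω
Parallel: Z = Z₁Z₂/(Z₁+Z₂), |Z| = 416 Ω, ∠Z = -67.5°
I = V/|Z| = 183 mA
P = VI cos φ = 76 × 0.183 × cos(-67.5°) = 5.32 W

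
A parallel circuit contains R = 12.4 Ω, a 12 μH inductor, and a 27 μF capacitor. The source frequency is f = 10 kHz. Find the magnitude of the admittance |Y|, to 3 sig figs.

379 mS

ω = 2πf = 62830 rad/s
X_L = ωL = 0.754 Ω
X_C = 1/(ωC) = 0.589 Ω
Parallel: admittances add. Y = 1/R + 1/(jωL) + jωC
Y = (0.0806 + j0.370) S
|Y| = 0.379 S → |Z| = 1/|Y| = 2.64 Ω, ∠Z = −∠Y = -77.7°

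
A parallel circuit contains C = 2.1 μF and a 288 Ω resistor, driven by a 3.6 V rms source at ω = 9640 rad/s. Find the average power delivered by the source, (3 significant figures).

X_C = 1/(ωC) = 49.4 Ω
Parallel: admittances add. Y = 1/R + jωC
Y = (0.00347 + j0.0202) S
|Y| = 0.0205 S → |Z| = 1/|Y| = 48.7 Ω, ∠Z = −∠Y = -80.3°
I = V/|Z| = 73.9 mA
P = VI cos φ = 3.6 × 0.0739 × cos(-80.3°) = 45.0 mW

45.0 mW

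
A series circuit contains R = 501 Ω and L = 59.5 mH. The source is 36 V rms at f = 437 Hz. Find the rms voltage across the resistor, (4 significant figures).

ω = 2πf = 2746 rad/s
X_L = ωL = 163.4 Ω
Z = 501.0 + j163.4 Ω
|Z| = √(501.0² + 163.4²) = 527.0 Ω
I = V/|Z| = 68.32 mA
V_R = I·|Z_R| = 0.06832 × 501.0 = 34.23 V

34.23 V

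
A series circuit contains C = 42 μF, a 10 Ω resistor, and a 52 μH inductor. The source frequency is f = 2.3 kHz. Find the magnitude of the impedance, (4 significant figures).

ω = 2πf = 14450 rad/s
X_L = ωL = 0.7515 Ω
X_C = 1/(ωC) = 1.648 Ω
Net reactance X = X_L − X_C = -0.8961 Ω
Z = 10.00 − j0.8961 Ω
|Z| = √(10.00² + 0.8961²) = 10.04 Ω

10.04 Ω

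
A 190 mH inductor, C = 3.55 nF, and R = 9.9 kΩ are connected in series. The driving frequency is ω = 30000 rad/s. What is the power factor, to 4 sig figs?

0.9370

X_L = ωL = 5700 Ω
X_C = 1/(ωC) = 9390 Ω
Net reactance X = X_L − X_C = -3690 Ω
Z = 9900 − j3690 Ω
|Z| = √(9900² + 3690²) = 10570 Ω
∠Z = arctan(-3690/9900) = -20.44°
cos φ = cos(-20.44°) = 0.9370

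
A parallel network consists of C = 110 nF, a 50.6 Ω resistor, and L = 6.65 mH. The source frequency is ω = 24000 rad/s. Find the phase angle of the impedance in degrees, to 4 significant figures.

X_L = ωL = 159.6 Ω
X_C = 1/(ωC) = 378.8 Ω
Parallel: admittances add. Y = 1/R + 1/(jωL) + jωC
Y = (0.01976 − j0.003626) S
|Y| = 0.02009 S → |Z| = 1/|Y| = 49.77 Ω, ∠Z = −∠Y = 10.40°

10.40°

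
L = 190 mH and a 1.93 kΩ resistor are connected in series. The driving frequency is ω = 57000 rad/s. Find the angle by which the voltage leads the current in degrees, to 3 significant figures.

X_L = ωL = 10800 Ω
Z = 1930 + j10800 Ω
|Z| = √(1930² + 10800²) = 11000 Ω
∠Z = arctan(10800/1930) = 79.9°

79.9°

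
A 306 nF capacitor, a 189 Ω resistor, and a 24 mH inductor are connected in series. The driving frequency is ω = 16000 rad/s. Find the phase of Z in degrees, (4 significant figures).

X_L = ωL = 384.0 Ω
X_C = 1/(ωC) = 204.2 Ω
Net reactance X = X_L − X_C = 179.8 Ω
Z = 189.0 + j179.8 Ω
|Z| = √(189.0² + 179.8²) = 260.8 Ω
∠Z = arctan(179.8/189.0) = 43.56°

43.56°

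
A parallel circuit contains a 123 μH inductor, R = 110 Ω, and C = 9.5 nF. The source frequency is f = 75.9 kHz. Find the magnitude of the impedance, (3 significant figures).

64.6 Ω

ω = 2πf = 476900 rad/s
X_L = ωL = 58.7 Ω
X_C = 1/(ωC) = 221 Ω
Parallel: admittances add. Y = 1/R + 1/(jωL) + jωC
Y = (0.00909 − j0.0125) S
|Y| = 0.0155 S → |Z| = 1/|Y| = 64.6 Ω, ∠Z = −∠Y = 54.0°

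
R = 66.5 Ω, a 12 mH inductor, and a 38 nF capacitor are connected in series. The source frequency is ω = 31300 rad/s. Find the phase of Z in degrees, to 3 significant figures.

-81.9°

X_L = ωL = 376 Ω
X_C = 1/(ωC) = 841 Ω
Net reactance X = X_L − X_C = -465 Ω
Z = 66.5 − j465 Ω
|Z| = √(66.5² + 465²) = 470 Ω
∠Z = arctan(-465/66.5) = -81.9°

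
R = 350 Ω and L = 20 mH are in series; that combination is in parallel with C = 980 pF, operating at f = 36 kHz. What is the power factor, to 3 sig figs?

ω = 2πf = 226200 rad/s
X_L = ωL = 4520 Ω
X_C = 1/(ωC) = 4510 Ω
Branch 1 (R+jX_L): Z₁ = 350 + j4520 Ω, |Z₁| = 4540 Ω
Branch 2 (−jX_C): Z₂ = −j4510 Ω
Parallel: Z = Z₁Z₂/(Z₁+Z₂), |Z| = 58400 Ω, ∠Z = -6.50°
cos φ = cos(-6.50°) = 0.994

0.994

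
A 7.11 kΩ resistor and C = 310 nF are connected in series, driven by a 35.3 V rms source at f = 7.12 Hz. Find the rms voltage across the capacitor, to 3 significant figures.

ω = 2πf = 44.74 rad/s
X_C = 1/(ωC) = 72100 Ω
Z = 7110 − j72100 Ω
|Z| = √(7110² + 72100²) = 72500 Ω
I = V/|Z| = 487 μA
V_C = I·|Z_C| = 0.000487 × 72100 = 35.1 V

35.1 V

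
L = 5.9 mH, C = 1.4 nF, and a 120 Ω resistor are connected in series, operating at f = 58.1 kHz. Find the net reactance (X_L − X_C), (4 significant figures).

197.2 Ω

ω = 2πf = 365100 rad/s
X_L = ωL = 2154 Ω
X_C = 1/(ωC) = 1957 Ω
X = 2154 − 1957 = 197.2 Ω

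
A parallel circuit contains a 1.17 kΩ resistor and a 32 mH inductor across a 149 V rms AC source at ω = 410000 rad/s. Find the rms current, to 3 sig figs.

X_L = ωL = 13100 Ω
Parallel: admittances add. Y = 1/R + 1/(jωL)
Y = (0.000855 − j7.62e-05) S
|Y| = 0.000858 S → |Z| = 1/|Y| = 1170 Ω, ∠Z = −∠Y = 5.10°
I = V/|Z| = 149/1170 = 128 mA

128 mA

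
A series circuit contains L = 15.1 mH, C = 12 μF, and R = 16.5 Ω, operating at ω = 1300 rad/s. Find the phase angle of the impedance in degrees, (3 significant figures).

-69.6°

X_L = ωL = 19.6 Ω
X_C = 1/(ωC) = 64.1 Ω
Net reactance X = X_L − X_C = -44.5 Ω
Z = 16.5 − j44.5 Ω
|Z| = √(16.5² + 44.5²) = 47.4 Ω
∠Z = arctan(-44.5/16.5) = -69.6°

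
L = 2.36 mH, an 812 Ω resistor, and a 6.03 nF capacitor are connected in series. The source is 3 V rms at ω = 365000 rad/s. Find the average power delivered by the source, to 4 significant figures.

X_L = ωL = 861.4 Ω
X_C = 1/(ωC) = 454.3 Ω
Net reactance X = X_L − X_C = 407.1 Ω
Z = 812.0 + j407.1 Ω
|Z| = √(812.0² + 407.1²) = 908.3 Ω
∠Z = arctan(407.1/812.0) = 26.62°
I = V/|Z| = 3.303 mA
P = VI cos φ = 3 × 0.003303 × cos(26.62°) = 8.858 mW

8.858 mW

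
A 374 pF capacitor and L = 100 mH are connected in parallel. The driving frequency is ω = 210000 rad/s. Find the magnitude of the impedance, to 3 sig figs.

32300 Ω

X_L = ωL = 21000 Ω
X_C = 1/(ωC) = 12700 Ω
Parallel: admittances add. Y = 1/(jωL) + jωC
Y = (0 + j3.09e-05) S
|Y| = 3.09e-05 S → |Z| = 1/|Y| = 32300 Ω, ∠Z = −∠Y = -90.0°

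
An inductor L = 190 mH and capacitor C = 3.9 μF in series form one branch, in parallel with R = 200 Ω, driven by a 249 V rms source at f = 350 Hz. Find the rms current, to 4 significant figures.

1.494 A

ω = 2πf = 2199 rad/s
X_L = ωL = 417.8 Ω
X_C = 1/(ωC) = 116.6 Ω
Branch 1: Z₁ = R = 200.0 Ω
Branch 2 (series LC): Z₂ = j(X_L − X_C) = j301.2 Ω
Parallel: Z = Z₁Z₂/(Z₁+Z₂), |Z| = 166.6 Ω, ∠Z = 33.58°
I = V/|Z| = 249/166.6 = 1.494 A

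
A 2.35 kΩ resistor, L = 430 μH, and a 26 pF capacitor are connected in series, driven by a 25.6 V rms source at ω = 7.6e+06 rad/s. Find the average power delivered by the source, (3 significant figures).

X_L = ωL = 3270 Ω
X_C = 1/(ωC) = 5060 Ω
Net reactance X = X_L − X_C = -1790 Ω
Z = 2350 − j1790 Ω
|Z| = √(2350² + 1790²) = 2960 Ω
∠Z = arctan(-1790/2350) = -37.3°
I = V/|Z| = 8.66 mA
P = VI cos φ = 25.6 × 0.00866 × cos(-37.3°) = 176 mW

176 mW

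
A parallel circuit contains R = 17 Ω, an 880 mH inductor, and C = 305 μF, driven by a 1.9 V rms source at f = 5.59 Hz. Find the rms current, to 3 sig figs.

119 mA

ω = 2πf = 35.12 rad/s
X_L = ωL = 30.9 Ω
X_C = 1/(ωC) = 93.3 Ω
Parallel: admittances add. Y = 1/R + 1/(jωL) + jωC
Y = (0.0588 − j0.0216) S
|Y| = 0.0627 S → |Z| = 1/|Y| = 16.0 Ω, ∠Z = −∠Y = 20.2°
I = V/|Z| = 1.9/16.0 = 119 mA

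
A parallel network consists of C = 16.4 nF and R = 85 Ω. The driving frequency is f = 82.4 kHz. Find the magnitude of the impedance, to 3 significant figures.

ω = 2πf = 517700 rad/s
X_C = 1/(ωC) = 118 Ω
Parallel: admittances add. Y = 1/R + jωC
Y = (0.0118 + j0.00849) S
|Y| = 0.0145 S → |Z| = 1/|Y| = 68.9 Ω, ∠Z = −∠Y = -35.8°

68.9 Ω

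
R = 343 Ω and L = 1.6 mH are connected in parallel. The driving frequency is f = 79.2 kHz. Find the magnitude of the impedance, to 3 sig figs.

ω = 2πf = 497600 rad/s
X_L = ωL = 796 Ω
Parallel: admittances add. Y = 1/R + 1/(jωL)
Y = (0.00292 − j0.00126) S
|Y| = 0.00317 S → |Z| = 1/|Y| = 315 Ω, ∠Z = −∠Y = 23.3°

315 Ω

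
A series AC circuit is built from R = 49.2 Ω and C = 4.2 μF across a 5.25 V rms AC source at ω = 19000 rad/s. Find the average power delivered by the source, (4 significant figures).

526.1 mW

X_C = 1/(ωC) = 12.53 Ω
Z = 49.20 − j12.53 Ω
|Z| = √(49.20² + 12.53²) = 50.77 Ω
∠Z = arctan(-12.53/49.20) = -14.29°
I = V/|Z| = 103.4 mA
P = VI cos φ = 5.25 × 0.1034 × cos(-14.29°) = 526.1 mW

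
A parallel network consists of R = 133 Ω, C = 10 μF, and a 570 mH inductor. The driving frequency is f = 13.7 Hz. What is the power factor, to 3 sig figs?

ω = 2πf = 86.08 rad/s
X_L = ωL = 49.1 Ω
X_C = 1/(ωC) = 1160 Ω
Parallel: admittances add. Y = 1/R + 1/(jωL) + jωC
Y = (0.00752 − j0.0195) S
|Y| = 0.0209 S → |Z| = 1/|Y| = 47.8 Ω, ∠Z = −∠Y = 68.9°
cos φ = cos(68.9°) = 0.359

0.359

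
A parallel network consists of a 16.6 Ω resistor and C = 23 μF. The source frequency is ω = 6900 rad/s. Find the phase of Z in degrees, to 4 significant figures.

-69.21°

X_C = 1/(ωC) = 6.301 Ω
Parallel: admittances add. Y = 1/R + jωC
Y = (0.06024 + j0.1587) S
|Y| = 0.1697 S → |Z| = 1/|Y| = 5.891 Ω, ∠Z = −∠Y = -69.21°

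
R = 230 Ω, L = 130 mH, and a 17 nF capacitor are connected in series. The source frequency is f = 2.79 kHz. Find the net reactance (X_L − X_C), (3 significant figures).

-1080 Ω

ω = 2πf = 17530 rad/s
X_L = ωL = 2280 Ω
X_C = 1/(ωC) = 3360 Ω
X = 2280 − 3360 = -1080 Ω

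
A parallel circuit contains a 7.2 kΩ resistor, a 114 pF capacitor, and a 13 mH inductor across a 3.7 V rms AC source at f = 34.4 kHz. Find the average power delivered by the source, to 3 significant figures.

1.90 mW

ω = 2πf = 216100 rad/s
X_L = ωL = 2810 Ω
X_C = 1/(ωC) = 40600 Ω
Parallel: admittances add. Y = 1/R + 1/(jωL) + jωC
Y = (0.000139 − j0.000331) S
|Y| = 0.000359 S → |Z| = 1/|Y| = 2780 Ω, ∠Z = −∠Y = 67.3°
I = V/|Z| = 1.33 mA
P = VI cos φ = 3.7 × 0.00133 × cos(67.3°) = 1.90 mW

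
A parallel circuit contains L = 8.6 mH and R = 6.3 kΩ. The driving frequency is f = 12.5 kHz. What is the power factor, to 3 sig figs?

ω = 2πf = 78540 rad/s
X_L = ωL = 675 Ω
Parallel: admittances add. Y = 1/R + 1/(jωL)
Y = (0.000159 − j0.00148) S
|Y| = 0.00149 S → |Z| = 1/|Y| = 672 Ω, ∠Z = −∠Y = 83.9°
cos φ = cos(83.9°) = 0.107

0.107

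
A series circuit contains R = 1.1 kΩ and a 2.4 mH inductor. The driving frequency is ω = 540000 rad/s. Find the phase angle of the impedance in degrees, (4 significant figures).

49.68°

X_L = ωL = 1296 Ω
Z = 1100 + j1296 Ω
|Z| = √(1100² + 1296²) = 1700 Ω
∠Z = arctan(1296/1100) = 49.68°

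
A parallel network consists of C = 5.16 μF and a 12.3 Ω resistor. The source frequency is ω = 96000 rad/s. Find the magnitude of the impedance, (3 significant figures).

X_C = 1/(ωC) = 2.02 Ω
Parallel: admittances add. Y = 1/R + jωC
Y = (0.0813 + j0.495) S
|Y| = 0.502 S → |Z| = 1/|Y| = 1.99 Ω, ∠Z = −∠Y = -80.7°

1.99 Ω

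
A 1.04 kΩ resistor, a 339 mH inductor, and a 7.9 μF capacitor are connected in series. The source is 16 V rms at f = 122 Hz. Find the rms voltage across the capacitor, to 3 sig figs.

2.53 V

ω = 2πf = 766.5 rad/s
X_L = ωL = 260 Ω
X_C = 1/(ωC) = 165 Ω
Net reactance X = X_L − X_C = 94.7 Ω
Z = 1040 + j94.7 Ω
|Z| = √(1040² + 94.7²) = 1040 Ω
I = V/|Z| = 15.3 mA
V_C = I·|Z_C| = 0.0153 × 165 = 2.53 V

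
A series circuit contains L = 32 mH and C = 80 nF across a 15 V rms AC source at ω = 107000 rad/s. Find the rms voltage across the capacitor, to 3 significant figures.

X_L = ωL = 3420 Ω
X_C = 1/(ωC) = 117 Ω
Net reactance X = X_L − X_C = 3310 Ω
Z = j3310 Ω
|Z| = √(0² + 3310²) = 3310 Ω
I = V/|Z| = 4.54 mA
V_C = I·|Z_C| = 0.00454 × 117 = 0.530 V

0.530 V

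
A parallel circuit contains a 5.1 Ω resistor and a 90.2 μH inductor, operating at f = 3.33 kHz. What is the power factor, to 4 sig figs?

ω = 2πf = 20920 rad/s
X_L = ωL = 1.887 Ω
Parallel: admittances add. Y = 1/R + 1/(jωL)
Y = (0.1961 − j0.5299) S
|Y| = 0.5650 S → |Z| = 1/|Y| = 1.770 Ω, ∠Z = −∠Y = 69.69°
cos φ = cos(69.69°) = 0.3471

0.3471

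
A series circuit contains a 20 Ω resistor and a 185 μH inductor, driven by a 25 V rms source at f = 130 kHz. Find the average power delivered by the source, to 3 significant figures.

538 mW

ω = 2πf = 816800 rad/s
X_L = ωL = 151 Ω
Z = 20.0 + j151 Ω
|Z| = √(20.0² + 151²) = 152 Ω
∠Z = arctan(151/20.0) = 82.5°
I = V/|Z| = 164 mA
P = VI cos φ = 25 × 0.164 × cos(82.5°) = 538 mW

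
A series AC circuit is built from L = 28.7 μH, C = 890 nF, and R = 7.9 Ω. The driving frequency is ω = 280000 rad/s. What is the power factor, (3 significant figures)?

X_L = ωL = 8.04 Ω
X_C = 1/(ωC) = 4.01 Ω
Net reactance X = X_L − X_C = 4.02 Ω
Z = 7.90 + j4.02 Ω
|Z| = √(7.90² + 4.02²) = 8.87 Ω
∠Z = arctan(4.02/7.90) = 27.0°
cos φ = cos(27.0°) = 0.891

0.891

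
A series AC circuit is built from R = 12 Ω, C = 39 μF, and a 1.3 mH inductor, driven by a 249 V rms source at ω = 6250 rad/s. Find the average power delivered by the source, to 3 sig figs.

X_L = ωL = 8.12 Ω
X_C = 1/(ωC) = 4.10 Ω
Net reactance X = X_L − X_C = 4.02 Ω
Z = 12.0 + j4.02 Ω
|Z| = √(12.0² + 4.02²) = 12.7 Ω
∠Z = arctan(4.02/12.0) = 18.5°
I = V/|Z| = 19.7 A
P = VI cos φ = 249 × 19.7 × cos(18.5°) = 4.64 kW

4.64 kW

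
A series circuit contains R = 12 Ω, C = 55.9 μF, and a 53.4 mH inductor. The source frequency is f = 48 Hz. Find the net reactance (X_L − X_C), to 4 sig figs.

-43.21 Ω

ω = 2πf = 301.6 rad/s
X_L = ωL = 16.11 Ω
X_C = 1/(ωC) = 59.32 Ω
X = 16.11 − 59.32 = -43.21 Ω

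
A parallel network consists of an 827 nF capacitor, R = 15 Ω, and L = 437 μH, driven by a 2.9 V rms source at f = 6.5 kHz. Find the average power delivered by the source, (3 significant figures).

561 mW

ω = 2πf = 40840 rad/s
X_L = ωL = 17.8 Ω
X_C = 1/(ωC) = 29.6 Ω
Parallel: admittances add. Y = 1/R + 1/(jωL) + jωC
Y = (0.0667 − j0.0223) S
|Y| = 0.0703 S → |Z| = 1/|Y| = 14.2 Ω, ∠Z = −∠Y = 18.5°
I = V/|Z| = 204 mA
P = VI cos φ = 2.9 × 0.204 × cos(18.5°) = 561 mW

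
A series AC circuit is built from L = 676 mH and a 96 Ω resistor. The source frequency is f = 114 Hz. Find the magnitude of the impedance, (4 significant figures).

ω = 2πf = 716.3 rad/s
X_L = ωL = 484.2 Ω
Z = 96.00 + j484.2 Ω
|Z| = √(96.00² + 484.2²) = 493.6 Ω

493.6 Ω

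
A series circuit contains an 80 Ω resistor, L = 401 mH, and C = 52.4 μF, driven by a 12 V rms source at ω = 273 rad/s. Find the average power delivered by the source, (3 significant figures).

X_L = ωL = 109 Ω
X_C = 1/(ωC) = 69.9 Ω
Net reactance X = X_L − X_C = 39.6 Ω
Z = 80.0 + j39.6 Ω
|Z| = √(80.0² + 39.6²) = 89.3 Ω
∠Z = arctan(39.6/80.0) = 26.3°
I = V/|Z| = 134 mA
P = VI cos φ = 12 × 0.134 × cos(26.3°) = 1.45 W

1.45 W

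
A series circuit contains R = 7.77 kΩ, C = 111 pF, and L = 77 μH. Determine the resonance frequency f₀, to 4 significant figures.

ω₀ = 1/√(LC) = 1/√(7.7e-05 × 1.11e-10) = 1.082e+07 rad/s
f₀ = ω₀/(2π) = 1.722 MHz

1.722 MHz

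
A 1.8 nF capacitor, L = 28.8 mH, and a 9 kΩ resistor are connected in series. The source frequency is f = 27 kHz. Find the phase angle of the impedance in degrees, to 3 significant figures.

ω = 2πf = 169600 rad/s
X_L = ωL = 4890 Ω
X_C = 1/(ωC) = 3270 Ω
Net reactance X = X_L − X_C = 1610 Ω
Z = 9000 + j1610 Ω
|Z| = √(9000² + 1610²) = 9140 Ω
∠Z = arctan(1610/9000) = 10.1°

10.1°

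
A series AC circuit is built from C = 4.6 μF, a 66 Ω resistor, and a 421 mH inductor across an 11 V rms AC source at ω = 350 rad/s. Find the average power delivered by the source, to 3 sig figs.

X_L = ωL = 147 Ω
X_C = 1/(ωC) = 621 Ω
Net reactance X = X_L − X_C = -474 Ω
Z = 66.0 − j474 Ω
|Z| = √(66.0² + 474²) = 478 Ω
∠Z = arctan(-474/66.0) = -82.1°
I = V/|Z| = 23.0 mA
P = VI cos φ = 11 × 0.0230 × cos(-82.1°) = 34.9 mW

34.9 mW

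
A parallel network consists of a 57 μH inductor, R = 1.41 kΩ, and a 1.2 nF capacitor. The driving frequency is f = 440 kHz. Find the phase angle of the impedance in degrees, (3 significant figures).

76.8°

ω = 2πf = 2.765e+06 rad/s
X_L = ωL = 158 Ω
X_C = 1/(ωC) = 301 Ω
Parallel: admittances add. Y = 1/R + 1/(jωL) + jωC
Y = (0.000709 − j0.00303) S
|Y| = 0.00311 S → |Z| = 1/|Y| = 322 Ω, ∠Z = −∠Y = 76.8°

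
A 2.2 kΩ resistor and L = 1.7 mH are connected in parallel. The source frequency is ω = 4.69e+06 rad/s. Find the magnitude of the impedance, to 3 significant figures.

X_L = ωL = 7970 Ω
Parallel: admittances add. Y = 1/R + 1/(jωL)
Y = (0.000455 − j0.000125) S
|Y| = 0.000472 S → |Z| = 1/|Y| = 2120 Ω, ∠Z = −∠Y = 15.4°

2120 Ω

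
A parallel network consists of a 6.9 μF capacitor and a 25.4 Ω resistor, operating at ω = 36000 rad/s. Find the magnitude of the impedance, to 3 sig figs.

3.98 Ω

X_C = 1/(ωC) = 4.03 Ω
Parallel: admittances add. Y = 1/R + jωC
Y = (0.0394 + j0.248) S
|Y| = 0.252 S → |Z| = 1/|Y| = 3.98 Ω, ∠Z = −∠Y = -81.0°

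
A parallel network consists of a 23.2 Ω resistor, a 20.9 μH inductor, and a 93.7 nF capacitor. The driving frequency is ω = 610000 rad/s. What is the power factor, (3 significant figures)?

X_L = ωL = 12.7 Ω
X_C = 1/(ωC) = 17.5 Ω
Parallel: admittances add. Y = 1/R + 1/(jωL) + jωC
Y = (0.0431 − j0.0213) S
|Y| = 0.0481 S → |Z| = 1/|Y| = 20.8 Ω, ∠Z = −∠Y = 26.3°
cos φ = cos(26.3°) = 0.897

0.897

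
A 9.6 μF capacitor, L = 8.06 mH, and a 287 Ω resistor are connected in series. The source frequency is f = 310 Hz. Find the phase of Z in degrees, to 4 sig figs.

ω = 2πf = 1948 rad/s
X_L = ωL = 15.70 Ω
X_C = 1/(ωC) = 53.48 Ω
Net reactance X = X_L − X_C = -37.78 Ω
Z = 287.0 − j37.78 Ω
|Z| = √(287.0² + 37.78²) = 289.5 Ω
∠Z = arctan(-37.78/287.0) = -7.499°

-7.499°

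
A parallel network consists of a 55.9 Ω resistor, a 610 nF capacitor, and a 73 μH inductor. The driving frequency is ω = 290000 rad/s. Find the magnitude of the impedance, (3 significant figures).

X_L = ωL = 21.2 Ω
X_C = 1/(ωC) = 5.65 Ω
Parallel: admittances add. Y = 1/R + 1/(jωL) + jωC
Y = (0.0179 + j0.130) S
|Y| = 0.131 S → |Z| = 1/|Y| = 7.64 Ω, ∠Z = −∠Y = -82.1°

7.64 Ω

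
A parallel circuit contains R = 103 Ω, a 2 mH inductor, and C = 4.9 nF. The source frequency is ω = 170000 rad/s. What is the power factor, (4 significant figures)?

0.9772

X_L = ωL = 340.0 Ω
X_C = 1/(ωC) = 1200 Ω
Parallel: admittances add. Y = 1/R + 1/(jωL) + jωC
Y = (0.009709 − j0.002108) S
|Y| = 0.009935 S → |Z| = 1/|Y| = 100.7 Ω, ∠Z = −∠Y = 12.25°
cos φ = cos(12.25°) = 0.9772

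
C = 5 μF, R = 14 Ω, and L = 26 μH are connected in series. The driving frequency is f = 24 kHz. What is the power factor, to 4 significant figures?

ω = 2πf = 150800 rad/s
X_L = ωL = 3.921 Ω
X_C = 1/(ωC) = 1.326 Ω
Net reactance X = X_L − X_C = 2.594 Ω
Z = 14.00 + j2.594 Ω
|Z| = √(14.00² + 2.594²) = 14.24 Ω
∠Z = arctan(2.594/14.00) = 10.50°
cos φ = cos(10.50°) = 0.9833

0.9833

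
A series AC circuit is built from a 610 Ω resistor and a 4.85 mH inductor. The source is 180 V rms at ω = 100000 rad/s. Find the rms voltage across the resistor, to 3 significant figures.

141 V

X_L = ωL = 485 Ω
Z = 610 + j485 Ω
|Z| = √(610² + 485²) = 779 Ω
I = V/|Z| = 231 mA
V_R = I·|Z_R| = 0.231 × 610 = 141 V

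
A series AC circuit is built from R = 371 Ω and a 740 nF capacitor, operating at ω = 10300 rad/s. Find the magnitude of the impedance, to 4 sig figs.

393.5 Ω

X_C = 1/(ωC) = 131.2 Ω
Z = 371.0 − j131.2 Ω
|Z| = √(371.0² + 131.2²) = 393.5 Ω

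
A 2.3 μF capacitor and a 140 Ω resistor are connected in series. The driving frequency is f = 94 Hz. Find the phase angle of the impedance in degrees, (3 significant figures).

ω = 2πf = 590.6 rad/s
X_C = 1/(ωC) = 736 Ω
Z = 140 − j736 Ω
|Z| = √(140² + 736²) = 749 Ω
∠Z = arctan(-736/140) = -79.2°

-79.2°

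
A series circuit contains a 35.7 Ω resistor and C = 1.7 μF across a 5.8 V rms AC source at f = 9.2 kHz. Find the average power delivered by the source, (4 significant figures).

ω = 2πf = 57810 rad/s
X_C = 1/(ωC) = 10.18 Ω
Z = 35.70 − j10.18 Ω
|Z| = √(35.70² + 10.18²) = 37.12 Ω
∠Z = arctan(-10.18/35.70) = -15.91°
I = V/|Z| = 156.2 mA
P = VI cos φ = 5.8 × 0.1562 × cos(-15.91°) = 871.5 mW

871.5 mW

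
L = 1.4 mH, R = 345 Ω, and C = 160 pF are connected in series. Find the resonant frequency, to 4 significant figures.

ω₀ = 1/√(LC) = 1/√(0.0014 × 1.6e-10) = 2.113e+06 rad/s
f₀ = ω₀/(2π) = 336.3 kHz

336.3 kHz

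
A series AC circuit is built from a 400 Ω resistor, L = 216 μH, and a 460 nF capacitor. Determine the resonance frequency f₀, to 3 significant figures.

ω₀ = 1/√(LC) = 1/√(0.000216 × 4.6e-07) = 100300 rad/s
f₀ = ω₀/(2π) = 16.0 kHz

16.0 kHz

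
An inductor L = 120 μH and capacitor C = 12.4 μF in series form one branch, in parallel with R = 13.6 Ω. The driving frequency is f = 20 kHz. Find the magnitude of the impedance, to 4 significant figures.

9.900 Ω

ω = 2πf = 125700 rad/s
X_L = ωL = 15.08 Ω
X_C = 1/(ωC) = 0.6418 Ω
Branch 1: Z₁ = R = 13.60 Ω
Branch 2 (series LC): Z₂ = j(X_L − X_C) = j14.44 Ω
Parallel: Z = Z₁Z₂/(Z₁+Z₂), |Z| = 9.900 Ω, ∠Z = 43.29°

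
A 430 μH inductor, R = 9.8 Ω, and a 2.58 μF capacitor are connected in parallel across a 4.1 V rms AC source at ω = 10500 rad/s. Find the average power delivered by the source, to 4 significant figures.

1.715 W

X_L = ωL = 4.515 Ω
X_C = 1/(ωC) = 36.91 Ω
Parallel: admittances add. Y = 1/R + 1/(jωL) + jωC
Y = (0.1020 − j0.1944) S
|Y| = 0.2195 S → |Z| = 1/|Y| = 4.555 Ω, ∠Z = −∠Y = 62.30°
I = V/|Z| = 900.1 mA
P = VI cos φ = 4.1 × 0.9001 × cos(62.30°) = 1.715 W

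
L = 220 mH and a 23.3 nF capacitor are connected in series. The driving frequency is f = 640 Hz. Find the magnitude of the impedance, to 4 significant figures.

9788 Ω

ω = 2πf = 4021 rad/s
X_L = ωL = 884.7 Ω
X_C = 1/(ωC) = 10670 Ω
Net reactance X = X_L − X_C = -9788 Ω
Z = − j9788 Ω
|Z| = √(0² + 9788²) = 9788 Ω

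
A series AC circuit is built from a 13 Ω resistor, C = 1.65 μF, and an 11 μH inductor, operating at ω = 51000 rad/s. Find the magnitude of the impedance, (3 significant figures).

17.2 Ω

X_L = ωL = 0.561 Ω
X_C = 1/(ωC) = 11.9 Ω
Net reactance X = X_L − X_C = -11.3 Ω
Z = 13.0 − j11.3 Ω
|Z| = √(13.0² + 11.3²) = 17.2 Ω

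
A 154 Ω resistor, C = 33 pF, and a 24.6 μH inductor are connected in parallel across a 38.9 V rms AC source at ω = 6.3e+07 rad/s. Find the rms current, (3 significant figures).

X_L = ωL = 1550 Ω
X_C = 1/(ωC) = 481 Ω
Parallel: admittances add. Y = 1/R + 1/(jωL) + jωC
Y = (0.00649 + j0.00143) S
|Y| = 0.00665 S → |Z| = 1/|Y| = 150 Ω, ∠Z = −∠Y = -12.5°
I = V/|Z| = 38.9/150 = 259 mA

259 mA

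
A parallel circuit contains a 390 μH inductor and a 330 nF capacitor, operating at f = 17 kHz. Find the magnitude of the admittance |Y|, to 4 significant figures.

11.24 mS

ω = 2πf = 106800 rad/s
X_L = ωL = 41.66 Ω
X_C = 1/(ωC) = 28.37 Ω
Parallel: admittances add. Y = 1/(jωL) + jωC
Y = (0 + j0.01124) S
|Y| = 0.01124 S → |Z| = 1/|Y| = 88.94 Ω, ∠Z = −∠Y = -90.00°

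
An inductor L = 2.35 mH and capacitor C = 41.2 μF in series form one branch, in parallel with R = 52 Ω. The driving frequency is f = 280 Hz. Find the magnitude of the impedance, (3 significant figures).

9.50 Ω

ω = 2πf = 1759 rad/s
X_L = ωL = 4.13 Ω
X_C = 1/(ωC) = 13.8 Ω
Branch 1: Z₁ = R = 52.0 Ω
Branch 2 (series LC): Z₂ = j(X_L − X_C) = −j9.66 Ω
Parallel: Z = Z₁Z₂/(Z₁+Z₂), |Z| = 9.50 Ω, ∠Z = -79.5°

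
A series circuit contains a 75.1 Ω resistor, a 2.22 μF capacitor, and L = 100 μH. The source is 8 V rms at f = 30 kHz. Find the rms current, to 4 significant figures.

ω = 2πf = 188500 rad/s
X_L = ωL = 18.85 Ω
X_C = 1/(ωC) = 2.390 Ω
Net reactance X = X_L − X_C = 16.46 Ω
Z = 75.10 + j16.46 Ω
|Z| = √(75.10² + 16.46²) = 76.88 Ω
I = V/|Z| = 8/76.88 = 104.1 mA

104.1 mA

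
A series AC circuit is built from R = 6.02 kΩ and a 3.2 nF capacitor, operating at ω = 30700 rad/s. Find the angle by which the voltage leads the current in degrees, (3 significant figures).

-59.4°

X_C = 1/(ωC) = 10200 Ω
Z = 6020 − j10200 Ω
|Z| = √(6020² + 10200²) = 11800 Ω
∠Z = arctan(-10200/6020) = -59.4°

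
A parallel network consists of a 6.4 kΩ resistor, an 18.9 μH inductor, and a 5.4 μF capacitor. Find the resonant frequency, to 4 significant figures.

15.75 kHz

ω₀ = 1/√(LC) = 1/√(1.89e-05 × 5.4e-06) = 98990 rad/s
f₀ = ω₀/(2π) = 15.75 kHz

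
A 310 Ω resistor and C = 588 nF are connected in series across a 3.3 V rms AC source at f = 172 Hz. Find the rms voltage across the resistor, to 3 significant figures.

ω = 2πf = 1081 rad/s
X_C = 1/(ωC) = 1570 Ω
Z = 310 − j1570 Ω
|Z| = √(310² + 1570²) = 1600 Ω
I = V/|Z| = 2.06 mA
V_R = I·|Z_R| = 0.00206 × 310 = 0.638 V

0.638 V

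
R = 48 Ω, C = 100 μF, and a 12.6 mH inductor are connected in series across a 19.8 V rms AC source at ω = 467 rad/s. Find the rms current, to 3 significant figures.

X_L = ωL = 5.88 Ω
X_C = 1/(ωC) = 21.4 Ω
Net reactance X = X_L − X_C = -15.5 Ω
Z = 48.0 − j15.5 Ω
|Z| = √(48.0² + 15.5²) = 50.4 Ω
I = V/|Z| = 19.8/50.4 = 392 mA

392 mA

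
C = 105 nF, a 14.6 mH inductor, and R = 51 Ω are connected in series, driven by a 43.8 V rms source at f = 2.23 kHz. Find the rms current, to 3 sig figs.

ω = 2πf = 14010 rad/s
X_L = ωL = 205 Ω
X_C = 1/(ωC) = 680 Ω
Net reactance X = X_L − X_C = -475 Ω
Z = 51.0 − j475 Ω
|Z| = √(51.0² + 475²) = 478 Ω
I = V/|Z| = 43.8/478 = 91.7 mA

91.7 mA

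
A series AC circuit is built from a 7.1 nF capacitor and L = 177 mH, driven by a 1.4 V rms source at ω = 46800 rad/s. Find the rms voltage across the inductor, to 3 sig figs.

X_L = ωL = 8280 Ω
X_C = 1/(ωC) = 3010 Ω
Net reactance X = X_L − X_C = 5270 Ω
Z = j5270 Ω
|Z| = √(0² + 5270²) = 5270 Ω
I = V/|Z| = 265 μA
V_L = I·|Z_L| = 0.000265 × 8280 = 2.20 V

2.20 V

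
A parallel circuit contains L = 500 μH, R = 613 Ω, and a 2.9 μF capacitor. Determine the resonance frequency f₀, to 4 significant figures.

4.180 kHz

ω₀ = 1/√(LC) = 1/√(0.0005 × 2.9e-06) = 26260 rad/s
f₀ = ω₀/(2π) = 4.180 kHz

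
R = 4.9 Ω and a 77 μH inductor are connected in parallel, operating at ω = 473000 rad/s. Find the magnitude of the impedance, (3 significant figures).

X_L = ωL = 36.4 Ω
Parallel: admittances add. Y = 1/R + 1/(jωL)
Y = (0.204 − j0.0275) S
|Y| = 0.206 S → |Z| = 1/|Y| = 4.86 Ω, ∠Z = −∠Y = 7.66°

4.86 Ω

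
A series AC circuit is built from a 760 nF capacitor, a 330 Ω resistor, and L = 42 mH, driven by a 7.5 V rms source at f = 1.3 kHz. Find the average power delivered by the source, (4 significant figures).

130.7 mW

ω = 2πf = 8168 rad/s
X_L = ωL = 343.1 Ω
X_C = 1/(ωC) = 161.1 Ω
Net reactance X = X_L − X_C = 182.0 Ω
Z = 330.0 + j182.0 Ω
|Z| = √(330.0² + 182.0²) = 376.8 Ω
∠Z = arctan(182.0/330.0) = 28.87°
I = V/|Z| = 19.90 mA
P = VI cos φ = 7.5 × 0.01990 × cos(28.87°) = 130.7 mW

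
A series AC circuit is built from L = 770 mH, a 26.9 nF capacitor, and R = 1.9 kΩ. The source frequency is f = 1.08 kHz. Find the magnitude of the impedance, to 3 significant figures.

ω = 2πf = 6786 rad/s
X_L = ωL = 5230 Ω
X_C = 1/(ωC) = 5480 Ω
Net reactance X = X_L − X_C = -253 Ω
Z = 1900 − j253 Ω
|Z| = √(1900² + 253²) = 1920 Ω

1920 Ω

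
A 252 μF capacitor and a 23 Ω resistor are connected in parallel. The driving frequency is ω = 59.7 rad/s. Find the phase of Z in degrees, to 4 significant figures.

-19.09°

X_C = 1/(ωC) = 66.47 Ω
Parallel: admittances add. Y = 1/R + jωC
Y = (0.04348 + j0.01504) S
|Y| = 0.04601 S → |Z| = 1/|Y| = 21.74 Ω, ∠Z = −∠Y = -19.09°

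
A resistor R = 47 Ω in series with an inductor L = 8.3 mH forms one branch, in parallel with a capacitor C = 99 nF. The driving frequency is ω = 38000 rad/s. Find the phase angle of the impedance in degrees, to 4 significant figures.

-55.01°

X_L = ωL = 315.4 Ω
X_C = 1/(ωC) = 265.8 Ω
Branch 1 (R+jX_L): Z₁ = 47.00 + j315.4 Ω, |Z₁| = 318.9 Ω
Branch 2 (−jX_C): Z₂ = −j265.8 Ω
Parallel: Z = Z₁Z₂/(Z₁+Z₂), |Z| = 1241 Ω, ∠Z = -55.01°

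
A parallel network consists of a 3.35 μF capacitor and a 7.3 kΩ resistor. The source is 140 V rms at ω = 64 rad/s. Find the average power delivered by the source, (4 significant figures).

X_C = 1/(ωC) = 4664 Ω
Parallel: admittances add. Y = 1/R + jωC
Y = (0.0001370 + j0.0002144) S
|Y| = 0.0002544 S → |Z| = 1/|Y| = 3930 Ω, ∠Z = −∠Y = -57.42°
I = V/|Z| = 35.62 mA
P = VI cos φ = 140 × 0.03562 × cos(-57.42°) = 2.685 W

2.685 W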